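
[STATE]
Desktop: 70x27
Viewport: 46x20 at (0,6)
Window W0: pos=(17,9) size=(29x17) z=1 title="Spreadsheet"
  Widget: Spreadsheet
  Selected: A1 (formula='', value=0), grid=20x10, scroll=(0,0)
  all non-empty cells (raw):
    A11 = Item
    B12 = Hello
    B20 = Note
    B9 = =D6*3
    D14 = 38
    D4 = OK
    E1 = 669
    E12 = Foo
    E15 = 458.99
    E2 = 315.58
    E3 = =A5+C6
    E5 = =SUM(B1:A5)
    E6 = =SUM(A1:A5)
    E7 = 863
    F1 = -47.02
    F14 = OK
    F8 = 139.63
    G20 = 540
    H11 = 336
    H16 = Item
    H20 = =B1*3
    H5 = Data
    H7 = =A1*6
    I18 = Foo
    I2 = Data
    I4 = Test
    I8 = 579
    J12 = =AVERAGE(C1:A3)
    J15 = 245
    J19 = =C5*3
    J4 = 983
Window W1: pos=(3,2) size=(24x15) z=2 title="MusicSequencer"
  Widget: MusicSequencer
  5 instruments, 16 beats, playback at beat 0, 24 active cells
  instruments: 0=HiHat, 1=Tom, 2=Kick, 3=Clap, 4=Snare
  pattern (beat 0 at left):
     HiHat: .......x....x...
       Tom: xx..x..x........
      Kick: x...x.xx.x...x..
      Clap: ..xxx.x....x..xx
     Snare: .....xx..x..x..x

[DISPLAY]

   ┃ HiHat·······█····█···┃                   
   ┃   Tom██··█··█········┃                   
   ┃  Kick█···█·██·█···█··┃                   
   ┃  Clap··███·█····█··██┃━━━━━━━━━━━━━━━━━━┓
   ┃ Snare·····██··█··█··█┃eet               ┃
   ┃                      ┃──────────────────┨
   ┃                      ┃                  ┃
   ┃                      ┃      B       C   ┃
   ┃                      ┃------------------┃
   ┃                      ┃[0]       0       ┃
   ┗━━━━━━━━━━━━━━━━━━━━━━┛  0       0       ┃
                 ┃  3        0       0       ┃
                 ┃  4        0       0       ┃
                 ┃  5        0       0       ┃
                 ┃  6        0       0       ┃
                 ┃  7        0       0       ┃
                 ┃  8        0       0       ┃
                 ┃  9        0       0       ┃
                 ┃ 10        0       0       ┃
                 ┗━━━━━━━━━━━━━━━━━━━━━━━━━━━┛


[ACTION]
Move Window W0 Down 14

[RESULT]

   ┃ HiHat·······█····█···┃                   
   ┃   Tom██··█··█········┃                   
   ┃  Kick█···█·██·█···█··┃                   
   ┃  Clap··███·█····█··██┃                   
   ┃ Snare·····██··█··█··█┃━━━━━━━━━━━━━━━━━━┓
   ┃                      ┃eet               ┃
   ┃                      ┃──────────────────┨
   ┃                      ┃                  ┃
   ┃                      ┃      B       C   ┃
   ┃                      ┃------------------┃
   ┗━━━━━━━━━━━━━━━━━━━━━━┛[0]       0       ┃
                 ┃  2        0       0       ┃
                 ┃  3        0       0       ┃
                 ┃  4        0       0       ┃
                 ┃  5        0       0       ┃
                 ┃  6        0       0       ┃
                 ┃  7        0       0       ┃
                 ┃  8        0       0       ┃
                 ┃  9        0       0       ┃
                 ┃ 10        0       0       ┃


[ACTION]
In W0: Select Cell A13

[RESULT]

   ┃ HiHat·······█····█···┃                   
   ┃   Tom██··█··█········┃                   
   ┃  Kick█···█·██·█···█··┃                   
   ┃  Clap··███·█····█··██┃                   
   ┃ Snare·····██··█··█··█┃━━━━━━━━━━━━━━━━━━┓
   ┃                      ┃eet               ┃
   ┃                      ┃──────────────────┨
   ┃                      ┃                  ┃
   ┃                      ┃      B       C   ┃
   ┃                      ┃------------------┃
   ┗━━━━━━━━━━━━━━━━━━━━━━┛  0       0       ┃
                 ┃  2        0       0       ┃
                 ┃  3        0       0       ┃
                 ┃  4        0       0       ┃
                 ┃  5        0       0       ┃
                 ┃  6        0       0       ┃
                 ┃  7        0       0       ┃
                 ┃  8        0       0       ┃
                 ┃  9        0       0       ┃
                 ┃ 10        0       0       ┃


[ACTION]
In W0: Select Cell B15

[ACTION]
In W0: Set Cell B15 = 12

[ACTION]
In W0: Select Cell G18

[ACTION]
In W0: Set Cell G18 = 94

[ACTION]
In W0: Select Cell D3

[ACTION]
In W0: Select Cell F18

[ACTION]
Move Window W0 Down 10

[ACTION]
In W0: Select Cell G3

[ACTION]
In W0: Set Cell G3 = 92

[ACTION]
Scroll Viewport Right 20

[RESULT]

··█···┃                                       
······┃                                       
···█··┃                                       
·█··██┃                                       
··█··█┃━━━━━━━━━━━━━━━━━━┓                    
      ┃eet               ┃                    
      ┃──────────────────┨                    
      ┃                  ┃                    
      ┃      B       C   ┃                    
      ┃------------------┃                    
━━━━━━┛  0       0       ┃                    
2        0       0       ┃                    
3        0       0       ┃                    
4        0       0       ┃                    
5        0       0       ┃                    
6        0       0       ┃                    
7        0       0       ┃                    
8        0       0       ┃                    
9        0       0       ┃                    
0        0       0       ┃                    


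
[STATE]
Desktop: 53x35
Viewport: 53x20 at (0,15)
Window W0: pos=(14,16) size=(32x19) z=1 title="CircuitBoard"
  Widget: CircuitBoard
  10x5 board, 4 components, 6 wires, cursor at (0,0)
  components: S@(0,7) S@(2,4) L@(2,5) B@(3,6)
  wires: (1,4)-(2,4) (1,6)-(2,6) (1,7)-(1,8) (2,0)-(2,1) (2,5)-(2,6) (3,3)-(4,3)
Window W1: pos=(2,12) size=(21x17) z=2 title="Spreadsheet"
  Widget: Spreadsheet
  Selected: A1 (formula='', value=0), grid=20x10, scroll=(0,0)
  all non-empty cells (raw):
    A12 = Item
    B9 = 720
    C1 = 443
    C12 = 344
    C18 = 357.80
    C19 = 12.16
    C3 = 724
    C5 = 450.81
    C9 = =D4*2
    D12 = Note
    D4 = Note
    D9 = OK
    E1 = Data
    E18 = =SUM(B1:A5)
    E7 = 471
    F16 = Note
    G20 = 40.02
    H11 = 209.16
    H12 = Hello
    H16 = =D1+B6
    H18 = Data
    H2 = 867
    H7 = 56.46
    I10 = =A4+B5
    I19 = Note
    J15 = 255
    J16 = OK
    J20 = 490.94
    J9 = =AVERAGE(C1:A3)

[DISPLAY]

  ┃A1:                ┃                              
  ┃       A       B   ┃━━━━━━━━━━━━━━━━━━━━━━┓       
  ┃-------------------┃Board                 ┃       
  ┃  1      [0]       ┃──────────────────────┨       
  ┃  2        0       ┃ 3 4 5 6 7 8 9        ┃       
  ┃  3        0       ┃                      ┃       
  ┃  4        0       ┃                      ┃       
  ┃  5        0       ┃            ·       · ┃       
  ┃  6        0       ┃            │       │ ┃       
  ┃  7        0       ┃·           S   L ─ · ┃       
  ┃  8        0       ┃                      ┃       
  ┃  9        0     72┃        ·           B ┃       
  ┃ 10        0       ┃        │             ┃       
  ┗━━━━━━━━━━━━━━━━━━━┛        ·             ┃       
              ┃Cursor: (0,0)                 ┃       
              ┃                              ┃       
              ┃                              ┃       
              ┃                              ┃       
              ┃                              ┃       
              ┗━━━━━━━━━━━━━━━━━━━━━━━━━━━━━━┛       


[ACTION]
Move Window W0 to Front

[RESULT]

  ┃A1:                ┃                              
  ┃       A   ┏━━━━━━━━━━━━━━━━━━━━━━━━━━━━━━┓       
  ┃-----------┃ CircuitBoard                 ┃       
  ┃  1      [0┠──────────────────────────────┨       
  ┃  2        ┃   0 1 2 3 4 5 6 7 8 9        ┃       
  ┃  3        ┃0  [.]                        ┃       
  ┃  4        ┃                              ┃       
  ┃  5        ┃1                   ·       · ┃       
  ┃  6        ┃                    │       │ ┃       
  ┃  7        ┃2   · ─ ·           S   L ─ · ┃       
  ┃  8        ┃                              ┃       
  ┃  9        ┃3               ·           B ┃       
  ┃ 10        ┃                │             ┃       
  ┗━━━━━━━━━━━┃4               ·             ┃       
              ┃Cursor: (0,0)                 ┃       
              ┃                              ┃       
              ┃                              ┃       
              ┃                              ┃       
              ┃                              ┃       
              ┗━━━━━━━━━━━━━━━━━━━━━━━━━━━━━━┛       


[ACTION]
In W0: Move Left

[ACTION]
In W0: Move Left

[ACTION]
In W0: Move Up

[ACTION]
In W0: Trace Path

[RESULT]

  ┃A1:                ┃                              
  ┃       A   ┏━━━━━━━━━━━━━━━━━━━━━━━━━━━━━━┓       
  ┃-----------┃ CircuitBoard                 ┃       
  ┃  1      [0┠──────────────────────────────┨       
  ┃  2        ┃   0 1 2 3 4 5 6 7 8 9        ┃       
  ┃  3        ┃0  [.]                        ┃       
  ┃  4        ┃                              ┃       
  ┃  5        ┃1                   ·       · ┃       
  ┃  6        ┃                    │       │ ┃       
  ┃  7        ┃2   · ─ ·           S   L ─ · ┃       
  ┃  8        ┃                              ┃       
  ┃  9        ┃3               ·           B ┃       
  ┃ 10        ┃                │             ┃       
  ┗━━━━━━━━━━━┃4               ·             ┃       
              ┃Cursor: (0,0)  Trace: No conne┃       
              ┃                              ┃       
              ┃                              ┃       
              ┃                              ┃       
              ┃                              ┃       
              ┗━━━━━━━━━━━━━━━━━━━━━━━━━━━━━━┛       


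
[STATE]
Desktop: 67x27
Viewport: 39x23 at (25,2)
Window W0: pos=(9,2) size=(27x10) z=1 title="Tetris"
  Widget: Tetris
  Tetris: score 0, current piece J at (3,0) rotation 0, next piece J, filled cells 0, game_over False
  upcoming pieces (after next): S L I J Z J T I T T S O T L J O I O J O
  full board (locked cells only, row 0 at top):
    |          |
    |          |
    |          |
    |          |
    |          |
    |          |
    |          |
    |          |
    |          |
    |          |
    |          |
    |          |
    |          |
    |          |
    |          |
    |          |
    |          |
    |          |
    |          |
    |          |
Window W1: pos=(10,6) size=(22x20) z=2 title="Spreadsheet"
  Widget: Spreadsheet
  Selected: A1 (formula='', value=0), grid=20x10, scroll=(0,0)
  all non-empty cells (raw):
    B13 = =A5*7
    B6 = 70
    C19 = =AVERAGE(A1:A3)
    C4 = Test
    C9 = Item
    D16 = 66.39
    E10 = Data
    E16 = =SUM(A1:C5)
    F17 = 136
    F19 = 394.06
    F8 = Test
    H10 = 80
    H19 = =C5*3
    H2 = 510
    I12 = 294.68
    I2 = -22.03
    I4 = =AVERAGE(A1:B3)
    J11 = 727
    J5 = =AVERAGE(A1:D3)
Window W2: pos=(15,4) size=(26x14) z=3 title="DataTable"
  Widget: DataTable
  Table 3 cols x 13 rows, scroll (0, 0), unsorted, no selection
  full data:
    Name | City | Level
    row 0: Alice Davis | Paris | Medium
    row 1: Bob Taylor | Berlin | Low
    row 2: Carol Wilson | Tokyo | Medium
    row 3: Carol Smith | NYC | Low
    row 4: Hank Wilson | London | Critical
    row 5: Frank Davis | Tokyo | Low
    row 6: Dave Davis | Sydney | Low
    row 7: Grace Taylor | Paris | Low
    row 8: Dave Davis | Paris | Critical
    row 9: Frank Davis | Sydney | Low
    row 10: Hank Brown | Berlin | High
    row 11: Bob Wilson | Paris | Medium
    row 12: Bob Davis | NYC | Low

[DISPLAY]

━━━━━━━━━━┓                            
          ┃                            
━━━━━━━━━━━━━━━┓                       
e              ┃                       
───────────────┨                       
   │City  │Leve┃                       
───┼──────┼────┃                       
is │Paris │Medi┃                       
r  │Berlin│Low ┃                       
son│Tokyo │Medi┃                       
th │NYC   │Low ┃                       
on │London│Crit┃                       
is │Tokyo │Low ┃                       
s  │Sydney│Low ┃                       
lor│Paris │Low ┃                       
━━━━━━━━━━━━━━━┛                       
     0┃                                
     0┃                                
     0┃                                
     0┃                                
     0┃                                
     0┃                                
     0┃                                


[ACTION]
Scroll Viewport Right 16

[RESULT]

━━━━━━━┓                               
       ┃                               
━━━━━━━━━━━━┓                          
            ┃                          
────────────┨                          
│City  │Leve┃                          
┼──────┼────┃                          
│Paris │Medi┃                          
│Berlin│Low ┃                          
│Tokyo │Medi┃                          
│NYC   │Low ┃                          
│London│Crit┃                          
│Tokyo │Low ┃                          
│Sydney│Low ┃                          
│Paris │Low ┃                          
━━━━━━━━━━━━┛                          
  0┃                                   
  0┃                                   
  0┃                                   
  0┃                                   
  0┃                                   
  0┃                                   
  0┃                                   


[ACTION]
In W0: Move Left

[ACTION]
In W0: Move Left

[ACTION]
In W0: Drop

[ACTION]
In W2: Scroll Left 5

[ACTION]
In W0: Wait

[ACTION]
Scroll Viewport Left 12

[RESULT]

━━━━━━━━━━━━━━━━━━━┓                   
s                  ┃                   
━━━━━━━━━━━━━━━━━━━━━━━━┓              
 DataTable              ┃              
────────────────────────┨              
Name        │City  │Leve┃              
────────────┼──────┼────┃              
Alice Davis │Paris │Medi┃              
Bob Taylor  │Berlin│Low ┃              
Carol Wilson│Tokyo │Medi┃              
Carol Smith │NYC   │Low ┃              
Hank Wilson │London│Crit┃              
Frank Davis │Tokyo │Low ┃              
Dave Davis  │Sydney│Low ┃              
Grace Taylor│Paris │Low ┃              
━━━━━━━━━━━━━━━━━━━━━━━━┛              
      0       0┃                       
      0       0┃                       
      0       0┃                       
      0       0┃                       
      0       0┃                       
      0       0┃                       
      0       0┃                       


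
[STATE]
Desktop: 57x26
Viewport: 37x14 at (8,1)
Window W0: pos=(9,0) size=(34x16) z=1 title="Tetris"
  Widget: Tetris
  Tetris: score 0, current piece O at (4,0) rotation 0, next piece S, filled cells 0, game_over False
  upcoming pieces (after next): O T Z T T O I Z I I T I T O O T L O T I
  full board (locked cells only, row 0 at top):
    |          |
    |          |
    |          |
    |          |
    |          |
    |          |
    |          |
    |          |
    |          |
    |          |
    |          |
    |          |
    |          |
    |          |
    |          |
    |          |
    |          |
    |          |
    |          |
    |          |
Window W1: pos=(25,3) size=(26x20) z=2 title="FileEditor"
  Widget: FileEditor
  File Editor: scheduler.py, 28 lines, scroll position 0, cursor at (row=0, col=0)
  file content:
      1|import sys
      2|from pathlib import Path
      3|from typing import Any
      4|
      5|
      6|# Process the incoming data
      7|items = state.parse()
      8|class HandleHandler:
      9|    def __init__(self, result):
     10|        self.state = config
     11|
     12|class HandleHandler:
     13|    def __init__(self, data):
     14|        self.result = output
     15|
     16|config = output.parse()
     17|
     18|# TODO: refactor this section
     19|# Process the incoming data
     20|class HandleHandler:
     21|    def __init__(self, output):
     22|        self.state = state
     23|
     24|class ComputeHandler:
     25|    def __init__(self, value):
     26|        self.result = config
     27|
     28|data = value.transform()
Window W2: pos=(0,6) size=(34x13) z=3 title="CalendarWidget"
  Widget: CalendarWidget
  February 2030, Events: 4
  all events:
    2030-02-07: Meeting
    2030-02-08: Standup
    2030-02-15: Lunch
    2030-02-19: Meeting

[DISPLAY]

 ┃ Tetris                         ┃  
 ┠────────────────────────────────┨  
 ┃          │Next┏━━━━━━━━━━━━━━━━━━━
 ┃          │ ░░ ┃ FileEditor        
 ┃          │░░  ┠───────────────────
━━━━━━━━━━━━━━━━━━━━━━━━━┓ys         
arWidget                 ┃hlib import
─────────────────────────┨ing import 
  February 2030          ┃           
e Th Fr Sa Su            ┃           
      1  2  3            ┃s the incom
6  7*  8*  9 10          ┃state.parse
3 14 15* 16 17           ┃ndleHandler
20 21 22 23 24           ┃__init__(se


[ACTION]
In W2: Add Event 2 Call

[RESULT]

 ┃ Tetris                         ┃  
 ┠────────────────────────────────┨  
 ┃          │Next┏━━━━━━━━━━━━━━━━━━━
 ┃          │ ░░ ┃ FileEditor        
 ┃          │░░  ┠───────────────────
━━━━━━━━━━━━━━━━━━━━━━━━━┓ys         
arWidget                 ┃hlib import
─────────────────────────┨ing import 
  February 2030          ┃           
e Th Fr Sa Su            ┃           
      1  2*  3           ┃s the incom
6  7*  8*  9 10          ┃state.parse
3 14 15* 16 17           ┃ndleHandler
20 21 22 23 24           ┃__init__(se


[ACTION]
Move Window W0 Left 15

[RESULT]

                         ┃           
─────────────────────────┨           
   │Next:        ┏━━━━━━━━━━━━━━━━━━━
   │ ░░          ┃ FileEditor        
   │░░           ┠───────────────────
━━━━━━━━━━━━━━━━━━━━━━━━━┓ys         
arWidget                 ┃hlib import
─────────────────────────┨ing import 
  February 2030          ┃           
e Th Fr Sa Su            ┃           
      1  2*  3           ┃s the incom
6  7*  8*  9 10          ┃state.parse
3 14 15* 16 17           ┃ndleHandler
20 21 22 23 24           ┃__init__(se


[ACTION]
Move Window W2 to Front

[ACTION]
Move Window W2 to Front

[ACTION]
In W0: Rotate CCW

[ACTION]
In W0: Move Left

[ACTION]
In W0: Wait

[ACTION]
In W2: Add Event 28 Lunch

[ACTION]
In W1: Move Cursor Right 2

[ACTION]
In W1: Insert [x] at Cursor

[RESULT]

                         ┃           
─────────────────────────┨           
   │Next:        ┏━━━━━━━━━━━━━━━━━━━
   │ ░░          ┃ FileEditor        
   │░░           ┠───────────────────
━━━━━━━━━━━━━━━━━━━━━━━━━┓sys        
arWidget                 ┃hlib import
─────────────────────────┨ing import 
  February 2030          ┃           
e Th Fr Sa Su            ┃           
      1  2*  3           ┃s the incom
6  7*  8*  9 10          ┃state.parse
3 14 15* 16 17           ┃ndleHandler
20 21 22 23 24           ┃__init__(se


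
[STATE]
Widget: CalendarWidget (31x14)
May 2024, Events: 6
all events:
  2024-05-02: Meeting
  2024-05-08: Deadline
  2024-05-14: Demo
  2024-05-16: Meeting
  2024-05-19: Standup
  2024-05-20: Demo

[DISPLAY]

            May 2024           
Mo Tu We Th Fr Sa Su           
       1  2*  3  4  5          
 6  7  8*  9 10 11 12          
13 14* 15 16* 17 18 19*        
20* 21 22 23 24 25 26          
27 28 29 30 31                 
                               
                               
                               
                               
                               
                               
                               


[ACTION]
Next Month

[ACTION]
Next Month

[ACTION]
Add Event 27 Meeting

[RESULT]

           July 2024           
Mo Tu We Th Fr Sa Su           
 1  2  3  4  5  6  7           
 8  9 10 11 12 13 14           
15 16 17 18 19 20 21           
22 23 24 25 26 27* 28          
29 30 31                       
                               
                               
                               
                               
                               
                               
                               


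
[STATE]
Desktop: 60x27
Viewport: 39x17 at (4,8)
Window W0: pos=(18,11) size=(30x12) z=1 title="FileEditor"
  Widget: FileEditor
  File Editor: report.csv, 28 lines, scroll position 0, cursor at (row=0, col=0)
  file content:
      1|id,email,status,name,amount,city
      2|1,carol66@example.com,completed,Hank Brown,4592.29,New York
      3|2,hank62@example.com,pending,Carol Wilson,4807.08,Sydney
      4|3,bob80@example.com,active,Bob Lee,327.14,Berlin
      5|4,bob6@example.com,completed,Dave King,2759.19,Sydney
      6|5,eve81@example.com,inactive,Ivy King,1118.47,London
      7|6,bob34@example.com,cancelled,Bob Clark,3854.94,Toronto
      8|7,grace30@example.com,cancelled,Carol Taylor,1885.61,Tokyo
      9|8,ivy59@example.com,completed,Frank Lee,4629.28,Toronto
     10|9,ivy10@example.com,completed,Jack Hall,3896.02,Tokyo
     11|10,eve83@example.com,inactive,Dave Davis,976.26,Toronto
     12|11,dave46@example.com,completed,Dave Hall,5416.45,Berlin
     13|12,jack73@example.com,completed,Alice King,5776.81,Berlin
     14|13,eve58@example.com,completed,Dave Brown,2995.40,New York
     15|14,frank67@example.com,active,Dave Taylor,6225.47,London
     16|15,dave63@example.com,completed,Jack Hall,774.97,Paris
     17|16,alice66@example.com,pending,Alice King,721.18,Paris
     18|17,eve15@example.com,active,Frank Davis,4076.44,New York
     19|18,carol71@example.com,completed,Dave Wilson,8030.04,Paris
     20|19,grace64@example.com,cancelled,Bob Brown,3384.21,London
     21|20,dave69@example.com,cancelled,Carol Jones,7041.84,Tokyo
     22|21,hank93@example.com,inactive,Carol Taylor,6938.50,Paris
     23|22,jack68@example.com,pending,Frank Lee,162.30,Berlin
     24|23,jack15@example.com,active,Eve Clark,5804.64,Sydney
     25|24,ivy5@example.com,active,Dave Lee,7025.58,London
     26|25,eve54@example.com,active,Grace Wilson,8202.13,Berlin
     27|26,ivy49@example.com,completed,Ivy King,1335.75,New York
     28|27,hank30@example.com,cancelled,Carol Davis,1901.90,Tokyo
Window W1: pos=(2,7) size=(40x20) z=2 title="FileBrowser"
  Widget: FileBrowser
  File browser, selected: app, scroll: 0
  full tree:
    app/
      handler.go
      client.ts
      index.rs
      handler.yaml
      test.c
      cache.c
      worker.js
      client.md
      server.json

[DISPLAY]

FileBrowser                          ┃ 
─────────────────────────────────────┨ 
 [-] app/                            ┃ 
   handler.go                        ┃━
   client.ts                         ┃ 
   index.rs                          ┃─
   handler.yaml                      ┃o
   test.c                            ┃o
   cache.c                           ┃n
   worker.js                         ┃i
   client.md                         ┃l
   server.json                       ┃c
                                     ┃c
                                     ┃a
                                     ┃━
                                     ┃ 
                                     ┃ 


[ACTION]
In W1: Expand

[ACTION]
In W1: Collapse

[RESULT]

FileBrowser                          ┃ 
─────────────────────────────────────┨ 
 [+] app/                            ┃ 
                                     ┃━
                                     ┃ 
                                     ┃─
                                     ┃o
                                     ┃o
                                     ┃n
                                     ┃i
                                     ┃l
                                     ┃c
                                     ┃c
                                     ┃a
                                     ┃━
                                     ┃ 
                                     ┃ 


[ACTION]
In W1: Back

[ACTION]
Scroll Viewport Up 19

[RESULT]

                                       
                                       
                                       
                                       
                                       
                                       
                                       
━━━━━━━━━━━━━━━━━━━━━━━━━━━━━━━━━━━━━┓ 
FileBrowser                          ┃ 
─────────────────────────────────────┨ 
 [+] app/                            ┃ 
                                     ┃━
                                     ┃ 
                                     ┃─
                                     ┃o
                                     ┃o
                                     ┃n


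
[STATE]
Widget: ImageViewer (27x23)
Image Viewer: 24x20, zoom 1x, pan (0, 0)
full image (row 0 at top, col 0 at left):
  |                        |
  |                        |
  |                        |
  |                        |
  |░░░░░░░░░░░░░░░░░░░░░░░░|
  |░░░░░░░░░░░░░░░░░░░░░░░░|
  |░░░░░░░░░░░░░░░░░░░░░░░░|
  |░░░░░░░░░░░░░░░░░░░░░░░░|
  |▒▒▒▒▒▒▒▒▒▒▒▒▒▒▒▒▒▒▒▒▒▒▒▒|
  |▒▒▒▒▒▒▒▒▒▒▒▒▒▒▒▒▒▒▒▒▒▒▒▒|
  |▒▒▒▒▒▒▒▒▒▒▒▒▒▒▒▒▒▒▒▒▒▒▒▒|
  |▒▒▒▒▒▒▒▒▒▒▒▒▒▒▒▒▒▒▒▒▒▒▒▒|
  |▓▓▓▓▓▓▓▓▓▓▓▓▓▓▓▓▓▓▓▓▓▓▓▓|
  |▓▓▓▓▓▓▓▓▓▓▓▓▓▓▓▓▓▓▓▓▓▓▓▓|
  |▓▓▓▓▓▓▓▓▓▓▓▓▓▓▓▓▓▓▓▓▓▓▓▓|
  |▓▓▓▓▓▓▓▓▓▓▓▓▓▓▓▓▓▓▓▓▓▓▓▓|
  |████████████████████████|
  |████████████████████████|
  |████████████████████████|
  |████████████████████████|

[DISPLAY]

                           
                           
                           
                           
░░░░░░░░░░░░░░░░░░░░░░░░   
░░░░░░░░░░░░░░░░░░░░░░░░   
░░░░░░░░░░░░░░░░░░░░░░░░   
░░░░░░░░░░░░░░░░░░░░░░░░   
▒▒▒▒▒▒▒▒▒▒▒▒▒▒▒▒▒▒▒▒▒▒▒▒   
▒▒▒▒▒▒▒▒▒▒▒▒▒▒▒▒▒▒▒▒▒▒▒▒   
▒▒▒▒▒▒▒▒▒▒▒▒▒▒▒▒▒▒▒▒▒▒▒▒   
▒▒▒▒▒▒▒▒▒▒▒▒▒▒▒▒▒▒▒▒▒▒▒▒   
▓▓▓▓▓▓▓▓▓▓▓▓▓▓▓▓▓▓▓▓▓▓▓▓   
▓▓▓▓▓▓▓▓▓▓▓▓▓▓▓▓▓▓▓▓▓▓▓▓   
▓▓▓▓▓▓▓▓▓▓▓▓▓▓▓▓▓▓▓▓▓▓▓▓   
▓▓▓▓▓▓▓▓▓▓▓▓▓▓▓▓▓▓▓▓▓▓▓▓   
████████████████████████   
████████████████████████   
████████████████████████   
████████████████████████   
                           
                           
                           


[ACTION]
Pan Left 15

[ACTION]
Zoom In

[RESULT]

                           
                           
                           
                           
                           
                           
                           
                           
░░░░░░░░░░░░░░░░░░░░░░░░░░░
░░░░░░░░░░░░░░░░░░░░░░░░░░░
░░░░░░░░░░░░░░░░░░░░░░░░░░░
░░░░░░░░░░░░░░░░░░░░░░░░░░░
░░░░░░░░░░░░░░░░░░░░░░░░░░░
░░░░░░░░░░░░░░░░░░░░░░░░░░░
░░░░░░░░░░░░░░░░░░░░░░░░░░░
░░░░░░░░░░░░░░░░░░░░░░░░░░░
▒▒▒▒▒▒▒▒▒▒▒▒▒▒▒▒▒▒▒▒▒▒▒▒▒▒▒
▒▒▒▒▒▒▒▒▒▒▒▒▒▒▒▒▒▒▒▒▒▒▒▒▒▒▒
▒▒▒▒▒▒▒▒▒▒▒▒▒▒▒▒▒▒▒▒▒▒▒▒▒▒▒
▒▒▒▒▒▒▒▒▒▒▒▒▒▒▒▒▒▒▒▒▒▒▒▒▒▒▒
▒▒▒▒▒▒▒▒▒▒▒▒▒▒▒▒▒▒▒▒▒▒▒▒▒▒▒
▒▒▒▒▒▒▒▒▒▒▒▒▒▒▒▒▒▒▒▒▒▒▒▒▒▒▒
▒▒▒▒▒▒▒▒▒▒▒▒▒▒▒▒▒▒▒▒▒▒▒▒▒▒▒


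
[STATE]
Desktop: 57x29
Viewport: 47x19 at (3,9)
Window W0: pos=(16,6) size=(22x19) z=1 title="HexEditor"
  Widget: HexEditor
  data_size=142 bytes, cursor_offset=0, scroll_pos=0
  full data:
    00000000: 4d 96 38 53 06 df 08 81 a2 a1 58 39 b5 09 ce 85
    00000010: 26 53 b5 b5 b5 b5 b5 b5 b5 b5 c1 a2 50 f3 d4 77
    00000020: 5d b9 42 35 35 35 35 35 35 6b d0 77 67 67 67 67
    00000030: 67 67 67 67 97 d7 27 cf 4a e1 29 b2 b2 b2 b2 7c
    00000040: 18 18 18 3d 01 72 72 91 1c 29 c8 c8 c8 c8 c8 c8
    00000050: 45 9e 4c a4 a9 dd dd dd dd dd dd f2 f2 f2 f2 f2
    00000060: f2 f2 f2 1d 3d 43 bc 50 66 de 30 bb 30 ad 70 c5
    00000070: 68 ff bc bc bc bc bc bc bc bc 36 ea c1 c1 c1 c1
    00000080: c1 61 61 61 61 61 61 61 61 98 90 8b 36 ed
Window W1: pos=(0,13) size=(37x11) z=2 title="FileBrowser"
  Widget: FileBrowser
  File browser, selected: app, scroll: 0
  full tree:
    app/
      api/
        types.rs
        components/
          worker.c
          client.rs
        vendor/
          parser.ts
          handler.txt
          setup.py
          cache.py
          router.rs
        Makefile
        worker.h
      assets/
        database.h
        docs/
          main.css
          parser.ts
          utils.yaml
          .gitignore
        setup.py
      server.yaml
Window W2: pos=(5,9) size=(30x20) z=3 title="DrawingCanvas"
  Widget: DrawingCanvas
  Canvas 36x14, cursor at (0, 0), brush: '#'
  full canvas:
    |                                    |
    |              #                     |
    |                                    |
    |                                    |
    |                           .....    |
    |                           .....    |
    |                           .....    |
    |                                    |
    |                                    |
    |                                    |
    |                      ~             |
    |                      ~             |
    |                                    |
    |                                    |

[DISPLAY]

  ┏━━━━━━━━━━━━━━━━━━━━━━━━━━━━┓ 5┃            
  ┃ DrawingCanvas              ┃ b┃            
  ┠────────────────────────────┨ 3┃            
  ┃+                           ┃ 6┃            
━━┃              #             ┃━┓┃            
il┃                            ┃ ┃┃            
──┃                            ┃─┨┃            
[-┃                           .┃ ┃┃            
  ┃                           .┃ ┃┃            
  ┃                           .┃ ┃┃            
  ┃                            ┃ ┃┃            
  ┃                            ┃ ┃┃            
  ┃                            ┃ ┃┃            
  ┃                      ~     ┃ ┃┃            
━━┃                      ~     ┃━┛┃            
  ┃                            ┃━━┛            
  ┃                            ┃               
  ┃                            ┃               
  ┃                            ┃               


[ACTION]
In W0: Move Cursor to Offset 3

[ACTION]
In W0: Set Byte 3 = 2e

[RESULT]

  ┏━━━━━━━━━━━━━━━━━━━━━━━━━━━━┓ 2┃            
  ┃ DrawingCanvas              ┃ b┃            
  ┠────────────────────────────┨ 3┃            
  ┃+                           ┃ 6┃            
━━┃              #             ┃━┓┃            
il┃                            ┃ ┃┃            
──┃                            ┃─┨┃            
[-┃                           .┃ ┃┃            
  ┃                           .┃ ┃┃            
  ┃                           .┃ ┃┃            
  ┃                            ┃ ┃┃            
  ┃                            ┃ ┃┃            
  ┃                            ┃ ┃┃            
  ┃                      ~     ┃ ┃┃            
━━┃                      ~     ┃━┛┃            
  ┃                            ┃━━┛            
  ┃                            ┃               
  ┃                            ┃               
  ┃                            ┃               


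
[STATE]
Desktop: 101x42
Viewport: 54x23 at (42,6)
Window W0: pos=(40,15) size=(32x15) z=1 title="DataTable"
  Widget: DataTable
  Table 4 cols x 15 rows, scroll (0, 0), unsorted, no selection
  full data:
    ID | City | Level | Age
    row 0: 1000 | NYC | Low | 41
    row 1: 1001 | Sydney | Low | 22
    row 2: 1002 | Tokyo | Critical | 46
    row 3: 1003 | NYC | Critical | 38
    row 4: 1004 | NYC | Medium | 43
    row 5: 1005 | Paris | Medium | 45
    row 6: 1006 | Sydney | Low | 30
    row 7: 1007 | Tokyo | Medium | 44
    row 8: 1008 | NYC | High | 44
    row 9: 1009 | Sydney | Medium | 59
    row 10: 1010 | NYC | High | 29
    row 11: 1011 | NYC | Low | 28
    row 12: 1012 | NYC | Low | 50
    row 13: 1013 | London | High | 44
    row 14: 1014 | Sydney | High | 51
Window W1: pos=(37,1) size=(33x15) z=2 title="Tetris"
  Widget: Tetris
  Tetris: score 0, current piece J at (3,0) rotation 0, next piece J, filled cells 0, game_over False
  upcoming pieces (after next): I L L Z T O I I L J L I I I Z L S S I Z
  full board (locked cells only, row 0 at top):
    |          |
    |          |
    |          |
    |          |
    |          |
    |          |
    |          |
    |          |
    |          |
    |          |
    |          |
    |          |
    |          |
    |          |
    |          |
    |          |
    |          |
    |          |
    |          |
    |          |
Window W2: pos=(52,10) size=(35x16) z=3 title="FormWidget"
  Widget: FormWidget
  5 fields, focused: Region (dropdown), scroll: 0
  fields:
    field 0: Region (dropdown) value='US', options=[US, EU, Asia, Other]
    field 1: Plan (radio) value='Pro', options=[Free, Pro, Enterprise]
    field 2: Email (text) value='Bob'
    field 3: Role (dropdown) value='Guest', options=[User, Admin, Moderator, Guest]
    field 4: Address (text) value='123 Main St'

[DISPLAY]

      │███                 ┃                          
      │                    ┃                          
      │                    ┃                          
      │                    ┃                          
      │Sco┏━━━━━━━━━━━━━━━━━━━━━━━━━━━━━━━━━┓         
      │0  ┃ FormWidget                      ┃         
      │   ┠─────────────────────────────────┨         
      │   ┃> Region:     [US              ▼]┃         
      │   ┃  Plan:       ( ) Free  (●) Pro  ┃         
━━━━━━━━━━┃  Email:      [Bob              ]┃         
DataTable ┃  Role:       [Guest           ▼]┃         
──────────┃  Address:    [123 Main St      ]┃         
D  │City  ┃                                 ┃         
───┼──────┃                                 ┃         
000│NYC   ┃                                 ┃         
001│Sydney┃                                 ┃         
002│Tokyo ┃                                 ┃         
003│NYC   ┃                                 ┃         
004│NYC   ┃                                 ┃         
005│Paris ┗━━━━━━━━━━━━━━━━━━━━━━━━━━━━━━━━━┛         
006│Sydney│Low     │30       ┃                        
007│Tokyo │Medium  │44       ┃                        
008│NYC   │High    │44       ┃                        


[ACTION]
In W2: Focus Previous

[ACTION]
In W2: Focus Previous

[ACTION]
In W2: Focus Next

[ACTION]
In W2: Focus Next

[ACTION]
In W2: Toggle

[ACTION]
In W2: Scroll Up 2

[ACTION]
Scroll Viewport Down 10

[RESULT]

DataTable ┃  Role:       [Guest           ▼]┃         
──────────┃  Address:    [123 Main St      ]┃         
D  │City  ┃                                 ┃         
───┼──────┃                                 ┃         
000│NYC   ┃                                 ┃         
001│Sydney┃                                 ┃         
002│Tokyo ┃                                 ┃         
003│NYC   ┃                                 ┃         
004│NYC   ┃                                 ┃         
005│Paris ┗━━━━━━━━━━━━━━━━━━━━━━━━━━━━━━━━━┛         
006│Sydney│Low     │30       ┃                        
007│Tokyo │Medium  │44       ┃                        
008│NYC   │High    │44       ┃                        
━━━━━━━━━━━━━━━━━━━━━━━━━━━━━┛                        
                                                      
                                                      
                                                      
                                                      
                                                      
                                                      
                                                      
                                                      
                                                      
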